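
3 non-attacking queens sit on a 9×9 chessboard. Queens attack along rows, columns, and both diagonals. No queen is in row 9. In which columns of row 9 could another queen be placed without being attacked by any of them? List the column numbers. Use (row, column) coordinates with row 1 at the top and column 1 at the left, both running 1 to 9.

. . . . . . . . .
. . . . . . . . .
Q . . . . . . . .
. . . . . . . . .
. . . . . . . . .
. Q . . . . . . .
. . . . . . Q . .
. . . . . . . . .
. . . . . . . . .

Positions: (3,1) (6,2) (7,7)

columns 3, 4, 6, 8

(3,1) attacks row 9 at column 1 and diagonals 7.
(6,2) attacks row 9 at column 2 and diagonals 5.
(7,7) attacks row 9 at column 7 and diagonals 5, 9.
Attacked columns: {1, 2, 5, 7, 9}. Safe: {3, 4, 6, 8}.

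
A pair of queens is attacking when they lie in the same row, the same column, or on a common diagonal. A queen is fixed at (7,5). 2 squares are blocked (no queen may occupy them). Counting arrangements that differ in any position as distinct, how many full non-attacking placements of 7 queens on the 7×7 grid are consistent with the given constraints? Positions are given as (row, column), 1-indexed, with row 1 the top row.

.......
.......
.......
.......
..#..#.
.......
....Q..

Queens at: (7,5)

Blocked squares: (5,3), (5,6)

Branch on row 1: col 1 → 0; col 2 → 1; col 3 → 1; col 4 → 1; col 6 → 0; col 7 → 1.
Sum: 0 + 1 + 1 + 1 + 0 + 1 = 4.

4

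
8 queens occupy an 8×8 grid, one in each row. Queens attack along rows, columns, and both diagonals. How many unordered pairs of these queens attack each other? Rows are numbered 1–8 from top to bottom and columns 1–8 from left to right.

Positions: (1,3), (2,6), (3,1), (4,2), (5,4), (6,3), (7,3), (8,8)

6

Same column: (1,3)–(6,3) (column 3); (1,3)–(7,3) (column 3); (6,3)–(7,3) (column 3).
Same diagonal: (1,3)–(3,1) (|1−3| = |3−1| = 2); (3,1)–(4,2) (|3−4| = |1−2| = 1); (5,4)–(6,3) (|5−6| = |4−3| = 1).
Total attacking pairs: 6.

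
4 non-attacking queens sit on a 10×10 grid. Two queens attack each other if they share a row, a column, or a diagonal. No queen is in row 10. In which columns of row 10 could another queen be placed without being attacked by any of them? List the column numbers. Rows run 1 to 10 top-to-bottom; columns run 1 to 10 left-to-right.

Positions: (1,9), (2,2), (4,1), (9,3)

(1,9) attacks row 10 at column 9.
(2,2) attacks row 10 at column 2 and diagonals 10.
(4,1) attacks row 10 at column 1 and diagonals 7.
(9,3) attacks row 10 at column 3 and diagonals 2, 4.
Attacked columns: {1, 2, 3, 4, 7, 9, 10}. Safe: {5, 6, 8}.

columns 5, 6, 8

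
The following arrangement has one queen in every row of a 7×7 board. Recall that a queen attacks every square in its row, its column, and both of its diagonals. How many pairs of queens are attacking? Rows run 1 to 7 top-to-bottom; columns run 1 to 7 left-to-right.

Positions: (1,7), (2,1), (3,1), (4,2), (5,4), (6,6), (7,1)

Same column: (2,1)–(3,1) (column 1); (2,1)–(7,1) (column 1); (3,1)–(7,1) (column 1).
Same diagonal: (1,7)–(7,1) (|1−7| = |7−1| = 6); (2,1)–(5,4) (|2−5| = |1−4| = 3); (3,1)–(4,2) (|3−4| = |1−2| = 1).
Total attacking pairs: 6.

6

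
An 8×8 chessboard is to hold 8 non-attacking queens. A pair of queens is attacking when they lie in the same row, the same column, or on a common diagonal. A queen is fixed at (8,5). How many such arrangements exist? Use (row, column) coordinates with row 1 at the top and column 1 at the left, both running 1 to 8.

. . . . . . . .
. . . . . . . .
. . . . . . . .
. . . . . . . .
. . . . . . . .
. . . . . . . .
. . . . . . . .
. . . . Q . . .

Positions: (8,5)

18

Branch on row 1: col 1 → 1; col 2 → 3; col 3 → 4; col 4 → 3; col 6 → 3; col 7 → 3; col 8 → 1.
Sum: 1 + 3 + 4 + 3 + 3 + 3 + 1 = 18.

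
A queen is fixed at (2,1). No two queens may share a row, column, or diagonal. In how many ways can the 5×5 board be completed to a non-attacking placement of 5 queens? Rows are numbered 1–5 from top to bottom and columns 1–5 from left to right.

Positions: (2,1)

Branch on row 1: col 3 → 1; col 4 → 1; col 5 → 0.
Sum: 1 + 1 + 0 = 2.

2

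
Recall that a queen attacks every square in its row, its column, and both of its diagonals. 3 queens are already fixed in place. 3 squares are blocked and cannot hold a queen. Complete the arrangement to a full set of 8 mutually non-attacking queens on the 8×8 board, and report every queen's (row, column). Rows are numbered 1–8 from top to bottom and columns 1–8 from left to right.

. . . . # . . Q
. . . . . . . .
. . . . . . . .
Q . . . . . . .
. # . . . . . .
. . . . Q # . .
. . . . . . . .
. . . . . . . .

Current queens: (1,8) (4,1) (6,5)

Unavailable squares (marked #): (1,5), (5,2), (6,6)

(1,8) (2,2) (3,4) (4,1) (5,7) (6,5) (7,3) (8,6)

Row 2: attacked by (1,8)→{7,8}; (4,1)→{1,3}; (6,5)→{1,5}. Safe: 2, 4, 6. Place at column 2.
Row 3: attacked by (1,8)→{6,8}; (2,2)→{1,2,3}; (4,1)→{1,2}; (6,5)→{2,5,8}. Safe: 4, 7. Place at column 4.
Row 5: attacked by (1,8)→{4,8}; (2,2)→{2,5}; (3,4)→{2,4,6}; (4,1)→{1,2}; (6,5)→{4,5,6}. Blocked: 2. Safe: 3, 7. Place at column 7.
Row 7: attacked by (1,8)→{2,8}; (2,2)→{2,7}; (3,4)→{4,8}; (4,1)→{1,4}; (5,7)→{5,7}; (6,5)→{4,5,6}. Safe: 3. Place at column 3.
Row 8: attacked by (1,8)→{1,8}; (2,2)→{2,8}; (3,4)→{4}; (4,1)→{1,5}; (5,7)→{4,7}; (6,5)→{3,5,7}; (7,3)→{2,3,4}. Safe: 6. Place at column 6.
Columns [8, 2, 4, 1, 7, 5, 3, 6], r−c [-7, 0, -1, 3, -2, 1, 4, 2], r+c [9, 4, 7, 5, 12, 11, 10, 14] are all distinct, so no two queens attack.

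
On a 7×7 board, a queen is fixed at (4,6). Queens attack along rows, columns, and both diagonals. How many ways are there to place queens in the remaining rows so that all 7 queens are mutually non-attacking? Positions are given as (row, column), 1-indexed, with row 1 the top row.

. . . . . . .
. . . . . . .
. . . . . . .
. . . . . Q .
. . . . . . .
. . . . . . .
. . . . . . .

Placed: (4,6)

Branch on row 1: col 1 → 1; col 2 → 0; col 4 → 2; col 5 → 2; col 7 → 1.
Sum: 1 + 0 + 2 + 2 + 1 = 6.

6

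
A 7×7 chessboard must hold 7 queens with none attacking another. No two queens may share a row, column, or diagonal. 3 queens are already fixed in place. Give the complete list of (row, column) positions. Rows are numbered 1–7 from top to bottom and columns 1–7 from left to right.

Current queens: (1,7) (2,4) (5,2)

(1,7) (2,4) (3,1) (4,5) (5,2) (6,6) (7,3)

Row 3: attacked by (1,7)→{5,7}; (2,4)→{3,4,5}; (5,2)→{2,4}. Safe: 1, 6. Place at column 1.
Row 4: attacked by (1,7)→{4,7}; (2,4)→{2,4,6}; (3,1)→{1,2}; (5,2)→{1,2,3}. Safe: 5. Place at column 5.
Row 6: attacked by (1,7)→{2,7}; (2,4)→{4}; (3,1)→{1,4}; (4,5)→{3,5,7}; (5,2)→{1,2,3}. Safe: 6. Place at column 6.
Row 7: attacked by (1,7)→{1,7}; (2,4)→{4}; (3,1)→{1,5}; (4,5)→{2,5}; (5,2)→{2,4}; (6,6)→{5,6,7}. Safe: 3. Place at column 3.
Columns [7, 4, 1, 5, 2, 6, 3], r−c [-6, -2, 2, -1, 3, 0, 4], r+c [8, 6, 4, 9, 7, 12, 10] are all distinct, so no two queens attack.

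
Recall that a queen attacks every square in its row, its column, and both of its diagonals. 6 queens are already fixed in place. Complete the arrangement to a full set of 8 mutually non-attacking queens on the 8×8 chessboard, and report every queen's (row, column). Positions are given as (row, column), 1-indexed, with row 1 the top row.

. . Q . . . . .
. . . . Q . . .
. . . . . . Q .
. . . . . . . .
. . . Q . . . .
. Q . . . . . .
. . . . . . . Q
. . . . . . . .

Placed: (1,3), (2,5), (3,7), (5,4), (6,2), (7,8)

Row 4: attacked by (1,3)→{3,6}; (2,5)→{3,5,7}; (3,7)→{6,7,8}; (5,4)→{3,4,5}; (6,2)→{2,4}; (7,8)→{5,8}. Safe: 1. Place at column 1.
Row 8: attacked by (1,3)→{3}; (2,5)→{5}; (3,7)→{2,7}; (4,1)→{1,5}; (5,4)→{1,4,7}; (6,2)→{2,4}; (7,8)→{7,8}. Safe: 6. Place at column 6.
Columns [3, 5, 7, 1, 4, 2, 8, 6], r−c [-2, -3, -4, 3, 1, 4, -1, 2], r+c [4, 7, 10, 5, 9, 8, 15, 14] are all distinct, so no two queens attack.

(1,3) (2,5) (3,7) (4,1) (5,4) (6,2) (7,8) (8,6)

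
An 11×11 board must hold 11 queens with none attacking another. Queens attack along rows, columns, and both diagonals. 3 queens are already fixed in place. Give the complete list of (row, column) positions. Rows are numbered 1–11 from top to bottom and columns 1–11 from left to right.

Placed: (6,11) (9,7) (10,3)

(1,9) (2,1) (3,5) (4,10) (5,6) (6,11) (7,2) (8,4) (9,7) (10,3) (11,8)

Row 1: attacked by (6,11)→{6,11}; (9,7)→{7}; (10,3)→{3}. Safe: 1, 2, 4, 5, 8, 9, 10. Place at column 9.
Row 2: attacked by (1,9)→{8,9,10}; (6,11)→{7,11}; (9,7)→{7}; (10,3)→{3,11}. Safe: 1, 2, 4, 5, 6. Place at column 1.
Row 3: attacked by (1,9)→{7,9,11}; (2,1)→{1,2}; (6,11)→{8,11}; (9,7)→{1,7}; (10,3)→{3,10}. Safe: 4, 5, 6. Place at column 5.
Row 4: attacked by (1,9)→{6,9}; (2,1)→{1,3}; (3,5)→{4,5,6}; (6,11)→{9,11}; (9,7)→{2,7}; (10,3)→{3,9}. Safe: 8, 10. Place at column 10.
Row 5: attacked by (1,9)→{5,9}; (2,1)→{1,4}; (3,5)→{3,5,7}; (4,10)→{9,10,11}; (6,11)→{10,11}; (9,7)→{3,7,11}; (10,3)→{3,8}. Safe: 2, 6. Place at column 6.
Row 7: attacked by (1,9)→{3,9}; (2,1)→{1,6}; (3,5)→{1,5,9}; (4,10)→{7,10}; (5,6)→{4,6,8}; (6,11)→{10,11}; (9,7)→{5,7,9}; (10,3)→{3,6}. Safe: 2. Place at column 2.
Row 8: attacked by (1,9)→{2,9}; (2,1)→{1,7}; (3,5)→{5,10}; (4,10)→{6,10}; (5,6)→{3,6,9}; (6,11)→{9,11}; (7,2)→{1,2,3}; (9,7)→{6,7,8}; (10,3)→{1,3,5}. Safe: 4. Place at column 4.
Row 11: attacked by (1,9)→{9}; (2,1)→{1,10}; (3,5)→{5}; (4,10)→{3,10}; (5,6)→{6}; (6,11)→{6,11}; (7,2)→{2,6}; (8,4)→{1,4,7}; (9,7)→{5,7,9}; (10,3)→{2,3,4}. Safe: 8. Place at column 8.
Columns [9, 1, 5, 10, 6, 11, 2, 4, 7, 3, 8], r−c [-8, 1, -2, -6, -1, -5, 5, 4, 2, 7, 3], r+c [10, 3, 8, 14, 11, 17, 9, 12, 16, 13, 19] are all distinct, so no two queens attack.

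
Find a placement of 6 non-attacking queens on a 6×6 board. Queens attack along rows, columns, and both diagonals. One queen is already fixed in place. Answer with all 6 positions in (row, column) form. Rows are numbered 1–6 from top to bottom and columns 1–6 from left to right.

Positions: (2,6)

Row 1: attacked by (2,6)→{5,6}. Safe: 1, 2, 3, 4. Place at column 3.
Row 3: attacked by (1,3)→{1,3,5}; (2,6)→{5,6}. Safe: 2, 4. Place at column 2.
Row 4: attacked by (1,3)→{3,6}; (2,6)→{4,6}; (3,2)→{1,2,3}. Safe: 5. Place at column 5.
Row 5: attacked by (1,3)→{3}; (2,6)→{3,6}; (3,2)→{2,4}; (4,5)→{4,5,6}. Safe: 1. Place at column 1.
Row 6: attacked by (1,3)→{3}; (2,6)→{2,6}; (3,2)→{2,5}; (4,5)→{3,5}; (5,1)→{1,2}. Safe: 4. Place at column 4.
Columns [3, 6, 2, 5, 1, 4], r−c [-2, -4, 1, -1, 4, 2], r+c [4, 8, 5, 9, 6, 10] are all distinct, so no two queens attack.

(1,3) (2,6) (3,2) (4,5) (5,1) (6,4)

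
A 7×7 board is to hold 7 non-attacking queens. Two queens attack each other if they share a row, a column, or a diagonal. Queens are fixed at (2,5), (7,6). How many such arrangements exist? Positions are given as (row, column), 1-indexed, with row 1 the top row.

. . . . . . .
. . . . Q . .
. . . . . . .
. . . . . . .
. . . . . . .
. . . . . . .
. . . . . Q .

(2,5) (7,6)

Branch on row 1: col 1 → 0; col 2 → 3; col 3 → 0; col 7 → 0.
Sum: 0 + 3 + 0 + 0 = 3.

3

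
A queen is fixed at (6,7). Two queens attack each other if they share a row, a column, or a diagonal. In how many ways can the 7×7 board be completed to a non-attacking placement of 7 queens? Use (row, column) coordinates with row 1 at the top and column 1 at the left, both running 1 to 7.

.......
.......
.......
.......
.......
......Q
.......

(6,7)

Branch on row 1: col 1 → 1; col 3 → 2; col 4 → 2; col 5 → 1; col 6 → 1.
Sum: 1 + 2 + 2 + 1 + 1 = 7.

7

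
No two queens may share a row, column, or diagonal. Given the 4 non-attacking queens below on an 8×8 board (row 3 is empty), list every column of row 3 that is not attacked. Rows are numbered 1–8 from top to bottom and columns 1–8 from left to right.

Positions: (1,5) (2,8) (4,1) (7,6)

columns 4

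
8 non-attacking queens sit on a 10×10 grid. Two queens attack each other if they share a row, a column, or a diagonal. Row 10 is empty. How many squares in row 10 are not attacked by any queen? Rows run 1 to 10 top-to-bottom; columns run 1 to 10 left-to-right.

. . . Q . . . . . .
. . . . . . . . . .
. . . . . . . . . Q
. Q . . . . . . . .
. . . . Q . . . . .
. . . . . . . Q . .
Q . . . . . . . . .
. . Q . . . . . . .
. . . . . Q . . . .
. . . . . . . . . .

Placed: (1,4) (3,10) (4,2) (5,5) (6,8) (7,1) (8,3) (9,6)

(1,4) attacks row 10 at column 4.
(3,10) attacks row 10 at column 10 and diagonals 3.
(4,2) attacks row 10 at column 2 and diagonals 8.
(5,5) attacks row 10 at column 5 and diagonals 10.
(6,8) attacks row 10 at column 8 and diagonals 4.
(7,1) attacks row 10 at column 1 and diagonals 4.
(8,3) attacks row 10 at column 3 and diagonals 1, 5.
(9,6) attacks row 10 at column 6 and diagonals 5, 7.
Attacked columns: {1, 2, 3, 4, 5, 6, 7, 8, 10}. Safe: {9}.

1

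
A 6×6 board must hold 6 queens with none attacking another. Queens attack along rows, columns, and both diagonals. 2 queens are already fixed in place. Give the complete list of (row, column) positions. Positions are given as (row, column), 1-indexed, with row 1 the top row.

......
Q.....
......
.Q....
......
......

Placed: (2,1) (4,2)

Row 1: attacked by (2,1)→{1,2}; (4,2)→{2,5}. Safe: 3, 4, 6. Place at column 4.
Row 3: attacked by (1,4)→{2,4,6}; (2,1)→{1,2}; (4,2)→{1,2,3}. Safe: 5. Place at column 5.
Row 5: attacked by (1,4)→{4}; (2,1)→{1,4}; (3,5)→{3,5}; (4,2)→{1,2,3}. Safe: 6. Place at column 6.
Row 6: attacked by (1,4)→{4}; (2,1)→{1,5}; (3,5)→{2,5}; (4,2)→{2,4}; (5,6)→{5,6}. Safe: 3. Place at column 3.
Columns [4, 1, 5, 2, 6, 3], r−c [-3, 1, -2, 2, -1, 3], r+c [5, 3, 8, 6, 11, 9] are all distinct, so no two queens attack.

(1,4) (2,1) (3,5) (4,2) (5,6) (6,3)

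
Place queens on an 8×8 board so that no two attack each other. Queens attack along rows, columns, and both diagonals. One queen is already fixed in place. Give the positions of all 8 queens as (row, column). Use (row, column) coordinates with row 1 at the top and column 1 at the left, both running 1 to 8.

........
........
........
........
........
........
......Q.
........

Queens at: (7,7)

(1,2) (2,6) (3,8) (4,3) (5,1) (6,4) (7,7) (8,5)

Row 1: attacked by (7,7)→{1,7}. Safe: 2, 3, 4, 5, 6, 8. Place at column 2.
Row 2: attacked by (1,2)→{1,2,3}; (7,7)→{2,7}. Safe: 4, 5, 6, 8. Place at column 6.
Row 3: attacked by (1,2)→{2,4}; (2,6)→{5,6,7}; (7,7)→{3,7}. Safe: 1, 8. Place at column 8.
Row 4: attacked by (1,2)→{2,5}; (2,6)→{4,6,8}; (3,8)→{7,8}; (7,7)→{4,7}. Safe: 1, 3. Place at column 3.
Row 5: attacked by (1,2)→{2,6}; (2,6)→{3,6}; (3,8)→{6,8}; (4,3)→{2,3,4}; (7,7)→{5,7}. Safe: 1. Place at column 1.
Row 6: attacked by (1,2)→{2,7}; (2,6)→{2,6}; (3,8)→{5,8}; (4,3)→{1,3,5}; (5,1)→{1,2}; (7,7)→{6,7,8}. Safe: 4. Place at column 4.
Row 8: attacked by (1,2)→{2}; (2,6)→{6}; (3,8)→{3,8}; (4,3)→{3,7}; (5,1)→{1,4}; (6,4)→{2,4,6}; (7,7)→{6,7,8}. Safe: 5. Place at column 5.
Columns [2, 6, 8, 3, 1, 4, 7, 5], r−c [-1, -4, -5, 1, 4, 2, 0, 3], r+c [3, 8, 11, 7, 6, 10, 14, 13] are all distinct, so no two queens attack.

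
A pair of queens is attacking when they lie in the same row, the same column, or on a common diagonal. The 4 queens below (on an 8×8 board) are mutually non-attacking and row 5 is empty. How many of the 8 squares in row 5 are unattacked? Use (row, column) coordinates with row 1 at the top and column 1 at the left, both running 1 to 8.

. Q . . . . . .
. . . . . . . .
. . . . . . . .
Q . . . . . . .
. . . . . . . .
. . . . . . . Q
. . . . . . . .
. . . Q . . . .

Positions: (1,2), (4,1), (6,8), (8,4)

(1,2) attacks row 5 at column 2 and diagonals 6.
(4,1) attacks row 5 at column 1 and diagonals 2.
(6,8) attacks row 5 at column 8 and diagonals 7.
(8,4) attacks row 5 at column 4 and diagonals 1, 7.
Attacked columns: {1, 2, 4, 6, 7, 8}. Safe: {3, 5}.

2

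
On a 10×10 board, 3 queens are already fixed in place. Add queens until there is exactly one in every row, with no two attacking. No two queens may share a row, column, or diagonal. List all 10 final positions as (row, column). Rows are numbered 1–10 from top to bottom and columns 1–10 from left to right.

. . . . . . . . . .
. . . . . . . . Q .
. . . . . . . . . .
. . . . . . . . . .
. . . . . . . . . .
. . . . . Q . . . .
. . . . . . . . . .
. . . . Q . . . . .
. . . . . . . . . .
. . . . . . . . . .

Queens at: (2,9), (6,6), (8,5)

(1,4) (2,9) (3,7) (4,3) (5,1) (6,6) (7,2) (8,5) (9,10) (10,8)

Row 1: attacked by (2,9)→{8,9,10}; (6,6)→{1,6}; (8,5)→{5}. Safe: 2, 3, 4, 7. Place at column 4.
Row 3: attacked by (1,4)→{2,4,6}; (2,9)→{8,9,10}; (6,6)→{3,6,9}; (8,5)→{5,10}. Safe: 1, 7. Place at column 7.
Row 4: attacked by (1,4)→{1,4,7}; (2,9)→{7,9}; (3,7)→{6,7,8}; (6,6)→{4,6,8}; (8,5)→{1,5,9}. Safe: 2, 3, 10. Place at column 3.
Row 5: attacked by (1,4)→{4,8}; (2,9)→{6,9}; (3,7)→{5,7,9}; (4,3)→{2,3,4}; (6,6)→{5,6,7}; (8,5)→{2,5,8}. Safe: 1, 10. Place at column 1.
Row 7: attacked by (1,4)→{4,10}; (2,9)→{4,9}; (3,7)→{3,7}; (4,3)→{3,6}; (5,1)→{1,3}; (6,6)→{5,6,7}; (8,5)→{4,5,6}. Safe: 2, 8. Place at column 2.
Row 9: attacked by (1,4)→{4}; (2,9)→{2,9}; (3,7)→{1,7}; (4,3)→{3,8}; (5,1)→{1,5}; (6,6)→{3,6,9}; (7,2)→{2,4}; (8,5)→{4,5,6}. Safe: 10. Place at column 10.
Row 10: attacked by (1,4)→{4}; (2,9)→{1,9}; (3,7)→{7}; (4,3)→{3,9}; (5,1)→{1,6}; (6,6)→{2,6,10}; (7,2)→{2,5}; (8,5)→{3,5,7}; (9,10)→{9,10}. Safe: 8. Place at column 8.
Columns [4, 9, 7, 3, 1, 6, 2, 5, 10, 8], r−c [-3, -7, -4, 1, 4, 0, 5, 3, -1, 2], r+c [5, 11, 10, 7, 6, 12, 9, 13, 19, 18] are all distinct, so no two queens attack.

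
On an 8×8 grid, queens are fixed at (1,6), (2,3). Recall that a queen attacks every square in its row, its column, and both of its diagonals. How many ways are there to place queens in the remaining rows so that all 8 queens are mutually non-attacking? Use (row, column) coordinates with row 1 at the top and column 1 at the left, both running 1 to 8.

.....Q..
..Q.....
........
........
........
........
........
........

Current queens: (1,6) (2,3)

8

Branch on row 3: col 1 → 3; col 5 → 2; col 7 → 3.
Sum: 3 + 2 + 3 = 8.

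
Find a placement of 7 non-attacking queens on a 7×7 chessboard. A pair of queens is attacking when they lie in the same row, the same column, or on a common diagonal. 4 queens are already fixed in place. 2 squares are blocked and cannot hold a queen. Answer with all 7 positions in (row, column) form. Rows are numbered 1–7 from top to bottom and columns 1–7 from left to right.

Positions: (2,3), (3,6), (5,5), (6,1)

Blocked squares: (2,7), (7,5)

(1,7) (2,3) (3,6) (4,2) (5,5) (6,1) (7,4)

Row 1: attacked by (2,3)→{2,3,4}; (3,6)→{4,6}; (5,5)→{1,5}; (6,1)→{1,6}. Safe: 7. Place at column 7.
Row 4: attacked by (1,7)→{4,7}; (2,3)→{1,3,5}; (3,6)→{5,6,7}; (5,5)→{4,5,6}; (6,1)→{1,3}. Safe: 2. Place at column 2.
Row 7: attacked by (1,7)→{1,7}; (2,3)→{3}; (3,6)→{2,6}; (4,2)→{2,5}; (5,5)→{3,5,7}; (6,1)→{1,2}. Blocked: 5. Safe: 4. Place at column 4.
Columns [7, 3, 6, 2, 5, 1, 4], r−c [-6, -1, -3, 2, 0, 5, 3], r+c [8, 5, 9, 6, 10, 7, 11] are all distinct, so no two queens attack.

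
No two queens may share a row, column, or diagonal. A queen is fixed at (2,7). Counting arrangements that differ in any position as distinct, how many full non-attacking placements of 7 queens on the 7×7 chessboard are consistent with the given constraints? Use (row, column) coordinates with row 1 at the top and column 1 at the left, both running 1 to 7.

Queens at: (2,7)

Branch on row 1: col 1 → 0; col 2 → 1; col 3 → 2; col 4 → 2; col 5 → 2.
Sum: 0 + 1 + 2 + 2 + 2 = 7.

7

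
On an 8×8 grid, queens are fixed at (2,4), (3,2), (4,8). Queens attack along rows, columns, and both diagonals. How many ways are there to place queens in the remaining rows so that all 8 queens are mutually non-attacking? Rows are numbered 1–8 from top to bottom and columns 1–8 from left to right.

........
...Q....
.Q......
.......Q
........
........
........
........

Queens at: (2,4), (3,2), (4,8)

2

Branch on row 1: col 1 → 0; col 6 → 1; col 7 → 1.
Sum: 0 + 1 + 1 = 2.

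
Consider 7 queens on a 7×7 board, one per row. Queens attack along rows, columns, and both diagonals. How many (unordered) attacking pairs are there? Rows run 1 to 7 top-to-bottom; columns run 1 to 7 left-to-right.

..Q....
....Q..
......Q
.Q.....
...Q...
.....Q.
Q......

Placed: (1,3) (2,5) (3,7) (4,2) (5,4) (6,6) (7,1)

All columns are distinct and no two queens satisfy |Δrow| = |Δcol|, so no pair attacks.

0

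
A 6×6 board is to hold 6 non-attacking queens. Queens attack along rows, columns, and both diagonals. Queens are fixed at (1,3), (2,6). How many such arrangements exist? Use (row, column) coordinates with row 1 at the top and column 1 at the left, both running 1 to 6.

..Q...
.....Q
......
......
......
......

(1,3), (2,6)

Branch on row 3: col 2 → 1; col 4 → 0.
Sum: 1 + 0 = 1.

1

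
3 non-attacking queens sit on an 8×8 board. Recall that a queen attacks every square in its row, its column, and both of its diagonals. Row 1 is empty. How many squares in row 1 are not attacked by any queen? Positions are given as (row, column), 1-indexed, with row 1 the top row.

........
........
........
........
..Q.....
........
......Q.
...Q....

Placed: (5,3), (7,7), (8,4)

4

(5,3) attacks row 1 at column 3 and diagonals 7.
(7,7) attacks row 1 at column 7 and diagonals 1.
(8,4) attacks row 1 at column 4.
Attacked columns: {1, 3, 4, 7}. Safe: {2, 5, 6, 8}.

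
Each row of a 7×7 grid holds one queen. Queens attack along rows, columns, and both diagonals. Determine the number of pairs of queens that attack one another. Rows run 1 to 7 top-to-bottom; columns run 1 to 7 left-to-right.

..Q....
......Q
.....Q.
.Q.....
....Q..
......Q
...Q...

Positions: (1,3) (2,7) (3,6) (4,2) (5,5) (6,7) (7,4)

2

Same column: (2,7)–(6,7) (column 7).
Same diagonal: (2,7)–(3,6) (|2−3| = |7−6| = 1).
Total attacking pairs: 2.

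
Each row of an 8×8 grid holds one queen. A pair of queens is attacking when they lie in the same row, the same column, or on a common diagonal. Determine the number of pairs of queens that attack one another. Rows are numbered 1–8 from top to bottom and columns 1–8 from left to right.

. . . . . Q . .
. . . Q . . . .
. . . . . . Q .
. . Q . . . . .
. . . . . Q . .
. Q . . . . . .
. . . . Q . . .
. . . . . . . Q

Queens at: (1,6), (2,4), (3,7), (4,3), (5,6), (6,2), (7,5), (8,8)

2

Same column: (1,6)–(5,6) (column 6).
Same diagonal: (1,6)–(4,3) (|1−4| = |6−3| = 3).
Total attacking pairs: 2.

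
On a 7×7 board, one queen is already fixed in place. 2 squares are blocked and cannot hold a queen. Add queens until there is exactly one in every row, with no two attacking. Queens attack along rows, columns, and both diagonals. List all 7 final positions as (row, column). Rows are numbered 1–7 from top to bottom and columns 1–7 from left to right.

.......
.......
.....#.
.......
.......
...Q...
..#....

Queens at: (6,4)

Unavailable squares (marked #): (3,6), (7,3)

(1,7) (2,5) (3,3) (4,1) (5,6) (6,4) (7,2)

Row 1: attacked by (6,4)→{4}. Safe: 1, 2, 3, 5, 6, 7. Place at column 7.
Row 2: attacked by (1,7)→{6,7}; (6,4)→{4}. Safe: 1, 2, 3, 5. Place at column 5.
Row 3: attacked by (1,7)→{5,7}; (2,5)→{4,5,6}; (6,4)→{1,4,7}. Blocked: 6. Safe: 2, 3. Place at column 3.
Row 4: attacked by (1,7)→{4,7}; (2,5)→{3,5,7}; (3,3)→{2,3,4}; (6,4)→{2,4,6}. Safe: 1. Place at column 1.
Row 5: attacked by (1,7)→{3,7}; (2,5)→{2,5}; (3,3)→{1,3,5}; (4,1)→{1,2}; (6,4)→{3,4,5}. Safe: 6. Place at column 6.
Row 7: attacked by (1,7)→{1,7}; (2,5)→{5}; (3,3)→{3,7}; (4,1)→{1,4}; (5,6)→{4,6}; (6,4)→{3,4,5}. Blocked: 3. Safe: 2. Place at column 2.
Columns [7, 5, 3, 1, 6, 4, 2], r−c [-6, -3, 0, 3, -1, 2, 5], r+c [8, 7, 6, 5, 11, 10, 9] are all distinct, so no two queens attack.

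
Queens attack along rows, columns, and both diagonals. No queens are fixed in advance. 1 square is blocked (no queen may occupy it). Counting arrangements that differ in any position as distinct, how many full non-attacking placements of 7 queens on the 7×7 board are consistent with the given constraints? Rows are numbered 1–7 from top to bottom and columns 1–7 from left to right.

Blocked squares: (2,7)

33

Branch on row 1: col 1 → 4; col 2 → 6; col 3 → 4; col 4 → 4; col 5 → 4; col 6 → 7; col 7 → 4.
Sum: 4 + 6 + 4 + 4 + 4 + 7 + 4 = 33.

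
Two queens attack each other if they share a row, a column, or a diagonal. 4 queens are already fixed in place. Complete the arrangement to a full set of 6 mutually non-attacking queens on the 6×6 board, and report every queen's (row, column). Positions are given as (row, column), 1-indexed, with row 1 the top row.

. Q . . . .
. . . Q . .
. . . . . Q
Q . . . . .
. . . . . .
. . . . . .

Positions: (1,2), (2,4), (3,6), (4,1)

(1,2) (2,4) (3,6) (4,1) (5,3) (6,5)

Row 5: attacked by (1,2)→{2,6}; (2,4)→{1,4}; (3,6)→{4,6}; (4,1)→{1,2}. Safe: 3, 5. Place at column 3.
Row 6: attacked by (1,2)→{2}; (2,4)→{4}; (3,6)→{3,6}; (4,1)→{1,3}; (5,3)→{2,3,4}. Safe: 5. Place at column 5.
Columns [2, 4, 6, 1, 3, 5], r−c [-1, -2, -3, 3, 2, 1], r+c [3, 6, 9, 5, 8, 11] are all distinct, so no two queens attack.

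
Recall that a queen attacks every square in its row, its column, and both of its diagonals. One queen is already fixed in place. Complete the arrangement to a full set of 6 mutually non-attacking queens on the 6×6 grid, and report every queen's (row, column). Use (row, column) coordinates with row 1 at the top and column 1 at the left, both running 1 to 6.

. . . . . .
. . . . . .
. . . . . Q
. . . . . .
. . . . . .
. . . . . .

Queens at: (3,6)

Row 1: attacked by (3,6)→{4,6}. Safe: 1, 2, 3, 5. Place at column 2.
Row 2: attacked by (1,2)→{1,2,3}; (3,6)→{5,6}. Safe: 4. Place at column 4.
Row 4: attacked by (1,2)→{2,5}; (2,4)→{2,4,6}; (3,6)→{5,6}. Safe: 1, 3. Place at column 1.
Row 5: attacked by (1,2)→{2,6}; (2,4)→{1,4}; (3,6)→{4,6}; (4,1)→{1,2}. Safe: 3, 5. Place at column 3.
Row 6: attacked by (1,2)→{2}; (2,4)→{4}; (3,6)→{3,6}; (4,1)→{1,3}; (5,3)→{2,3,4}. Safe: 5. Place at column 5.
Columns [2, 4, 6, 1, 3, 5], r−c [-1, -2, -3, 3, 2, 1], r+c [3, 6, 9, 5, 8, 11] are all distinct, so no two queens attack.

(1,2) (2,4) (3,6) (4,1) (5,3) (6,5)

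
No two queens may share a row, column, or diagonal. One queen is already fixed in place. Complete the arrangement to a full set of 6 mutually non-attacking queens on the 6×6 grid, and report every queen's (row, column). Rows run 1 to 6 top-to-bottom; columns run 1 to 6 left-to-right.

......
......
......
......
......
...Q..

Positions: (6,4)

Row 1: attacked by (6,4)→{4}. Safe: 1, 2, 3, 5, 6. Place at column 3.
Row 2: attacked by (1,3)→{2,3,4}; (6,4)→{4}. Safe: 1, 5, 6. Place at column 6.
Row 3: attacked by (1,3)→{1,3,5}; (2,6)→{5,6}; (6,4)→{1,4}. Safe: 2. Place at column 2.
Row 4: attacked by (1,3)→{3,6}; (2,6)→{4,6}; (3,2)→{1,2,3}; (6,4)→{2,4,6}. Safe: 5. Place at column 5.
Row 5: attacked by (1,3)→{3}; (2,6)→{3,6}; (3,2)→{2,4}; (4,5)→{4,5,6}; (6,4)→{3,4,5}. Safe: 1. Place at column 1.
Columns [3, 6, 2, 5, 1, 4], r−c [-2, -4, 1, -1, 4, 2], r+c [4, 8, 5, 9, 6, 10] are all distinct, so no two queens attack.

(1,3) (2,6) (3,2) (4,5) (5,1) (6,4)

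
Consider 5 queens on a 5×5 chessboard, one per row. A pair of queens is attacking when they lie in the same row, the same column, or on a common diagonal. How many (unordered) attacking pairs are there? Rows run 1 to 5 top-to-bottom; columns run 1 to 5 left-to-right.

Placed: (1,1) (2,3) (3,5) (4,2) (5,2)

Same column: (4,2)–(5,2) (column 2).
Total attacking pairs: 1.

1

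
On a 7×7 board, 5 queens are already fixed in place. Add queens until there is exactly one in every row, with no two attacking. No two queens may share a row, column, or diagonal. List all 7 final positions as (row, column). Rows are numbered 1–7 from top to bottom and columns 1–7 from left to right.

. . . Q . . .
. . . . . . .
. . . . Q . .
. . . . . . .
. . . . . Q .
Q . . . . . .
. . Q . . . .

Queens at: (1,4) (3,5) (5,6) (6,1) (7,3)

Row 2: attacked by (1,4)→{3,4,5}; (3,5)→{4,5,6}; (5,6)→{3,6}; (6,1)→{1,5}; (7,3)→{3}. Safe: 2, 7. Place at column 7.
Row 4: attacked by (1,4)→{1,4,7}; (2,7)→{5,7}; (3,5)→{4,5,6}; (5,6)→{5,6,7}; (6,1)→{1,3}; (7,3)→{3,6}. Safe: 2. Place at column 2.
Columns [4, 7, 5, 2, 6, 1, 3], r−c [-3, -5, -2, 2, -1, 5, 4], r+c [5, 9, 8, 6, 11, 7, 10] are all distinct, so no two queens attack.

(1,4) (2,7) (3,5) (4,2) (5,6) (6,1) (7,3)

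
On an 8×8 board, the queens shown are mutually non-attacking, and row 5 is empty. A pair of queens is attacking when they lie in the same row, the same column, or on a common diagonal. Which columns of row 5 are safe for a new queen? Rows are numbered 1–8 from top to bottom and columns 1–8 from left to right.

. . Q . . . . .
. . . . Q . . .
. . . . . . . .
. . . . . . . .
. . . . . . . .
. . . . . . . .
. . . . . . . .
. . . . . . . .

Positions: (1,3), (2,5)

columns 1, 4, 6

(1,3) attacks row 5 at column 3 and diagonals 7.
(2,5) attacks row 5 at column 5 and diagonals 2, 8.
Attacked columns: {2, 3, 5, 7, 8}. Safe: {1, 4, 6}.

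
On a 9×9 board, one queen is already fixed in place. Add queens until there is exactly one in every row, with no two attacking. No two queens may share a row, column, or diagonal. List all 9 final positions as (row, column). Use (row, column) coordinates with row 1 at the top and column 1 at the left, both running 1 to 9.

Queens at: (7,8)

Row 1: attacked by (7,8)→{2,8}. Safe: 1, 3, 4, 5, 6, 7, 9. Place at column 7.
Row 2: attacked by (1,7)→{6,7,8}; (7,8)→{3,8}. Safe: 1, 2, 4, 5, 9. Place at column 1.
Row 3: attacked by (1,7)→{5,7,9}; (2,1)→{1,2}; (7,8)→{4,8}. Safe: 3, 6. Place at column 6.
Row 4: attacked by (1,7)→{4,7}; (2,1)→{1,3}; (3,6)→{5,6,7}; (7,8)→{5,8}. Safe: 2, 9. Place at column 9.
Row 5: attacked by (1,7)→{3,7}; (2,1)→{1,4}; (3,6)→{4,6,8}; (4,9)→{8,9}; (7,8)→{6,8}. Safe: 2, 5. Place at column 2.
Row 6: attacked by (1,7)→{2,7}; (2,1)→{1,5}; (3,6)→{3,6,9}; (4,9)→{7,9}; (5,2)→{1,2,3}; (7,8)→{7,8,9}. Safe: 4. Place at column 4.
Row 8: attacked by (1,7)→{7}; (2,1)→{1,7}; (3,6)→{1,6}; (4,9)→{5,9}; (5,2)→{2,5}; (6,4)→{2,4,6}; (7,8)→{7,8,9}. Safe: 3. Place at column 3.
Row 9: attacked by (1,7)→{7}; (2,1)→{1,8}; (3,6)→{6}; (4,9)→{4,9}; (5,2)→{2,6}; (6,4)→{1,4,7}; (7,8)→{6,8}; (8,3)→{2,3,4}. Safe: 5. Place at column 5.
Columns [7, 1, 6, 9, 2, 4, 8, 3, 5], r−c [-6, 1, -3, -5, 3, 2, -1, 5, 4], r+c [8, 3, 9, 13, 7, 10, 15, 11, 14] are all distinct, so no two queens attack.

(1,7) (2,1) (3,6) (4,9) (5,2) (6,4) (7,8) (8,3) (9,5)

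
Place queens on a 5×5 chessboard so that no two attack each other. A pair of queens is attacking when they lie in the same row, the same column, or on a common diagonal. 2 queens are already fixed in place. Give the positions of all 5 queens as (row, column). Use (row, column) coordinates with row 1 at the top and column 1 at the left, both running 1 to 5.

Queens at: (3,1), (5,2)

(1,5) (2,3) (3,1) (4,4) (5,2)

Row 1: attacked by (3,1)→{1,3}; (5,2)→{2}. Safe: 4, 5. Place at column 5.
Row 2: attacked by (1,5)→{4,5}; (3,1)→{1,2}; (5,2)→{2,5}. Safe: 3. Place at column 3.
Row 4: attacked by (1,5)→{2,5}; (2,3)→{1,3,5}; (3,1)→{1,2}; (5,2)→{1,2,3}. Safe: 4. Place at column 4.
Columns [5, 3, 1, 4, 2], r−c [-4, -1, 2, 0, 3], r+c [6, 5, 4, 8, 7] are all distinct, so no two queens attack.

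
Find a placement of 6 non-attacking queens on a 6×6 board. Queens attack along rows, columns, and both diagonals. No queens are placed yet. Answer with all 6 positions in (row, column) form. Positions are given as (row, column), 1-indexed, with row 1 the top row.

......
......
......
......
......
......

(1,3) (2,6) (3,2) (4,5) (5,1) (6,4)

Row 1: Safe: 1, 2, 3, 4, 5, 6. Place at column 3.
Row 2: attacked by (1,3)→{2,3,4}. Safe: 1, 5, 6. Place at column 6.
Row 3: attacked by (1,3)→{1,3,5}; (2,6)→{5,6}. Safe: 2, 4. Place at column 2.
Row 4: attacked by (1,3)→{3,6}; (2,6)→{4,6}; (3,2)→{1,2,3}. Safe: 5. Place at column 5.
Row 5: attacked by (1,3)→{3}; (2,6)→{3,6}; (3,2)→{2,4}; (4,5)→{4,5,6}. Safe: 1. Place at column 1.
Row 6: attacked by (1,3)→{3}; (2,6)→{2,6}; (3,2)→{2,5}; (4,5)→{3,5}; (5,1)→{1,2}. Safe: 4. Place at column 4.
Columns [3, 6, 2, 5, 1, 4], r−c [-2, -4, 1, -1, 4, 2], r+c [4, 8, 5, 9, 6, 10] are all distinct, so no two queens attack.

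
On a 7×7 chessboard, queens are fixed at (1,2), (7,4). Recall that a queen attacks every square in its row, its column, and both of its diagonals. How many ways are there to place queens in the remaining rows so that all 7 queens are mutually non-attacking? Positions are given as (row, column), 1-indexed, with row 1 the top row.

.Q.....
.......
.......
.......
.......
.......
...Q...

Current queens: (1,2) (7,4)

1

Branch on row 2: col 5 → 0; col 6 → 0; col 7 → 1.
Sum: 0 + 0 + 1 = 1.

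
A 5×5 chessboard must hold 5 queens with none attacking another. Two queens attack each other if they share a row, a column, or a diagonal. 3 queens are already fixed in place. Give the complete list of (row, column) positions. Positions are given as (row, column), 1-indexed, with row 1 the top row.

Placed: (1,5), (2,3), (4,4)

(1,5) (2,3) (3,1) (4,4) (5,2)

Row 3: attacked by (1,5)→{3,5}; (2,3)→{2,3,4}; (4,4)→{3,4,5}. Safe: 1. Place at column 1.
Row 5: attacked by (1,5)→{1,5}; (2,3)→{3}; (3,1)→{1,3}; (4,4)→{3,4,5}. Safe: 2. Place at column 2.
Columns [5, 3, 1, 4, 2], r−c [-4, -1, 2, 0, 3], r+c [6, 5, 4, 8, 7] are all distinct, so no two queens attack.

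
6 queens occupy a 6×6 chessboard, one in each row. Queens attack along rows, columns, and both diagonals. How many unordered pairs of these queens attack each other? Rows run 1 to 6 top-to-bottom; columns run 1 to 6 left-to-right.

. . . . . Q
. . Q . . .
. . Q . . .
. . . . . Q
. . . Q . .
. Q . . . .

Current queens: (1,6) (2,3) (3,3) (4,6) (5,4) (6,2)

2

Same column: (1,6)–(4,6) (column 6); (2,3)–(3,3) (column 3).
Total attacking pairs: 2.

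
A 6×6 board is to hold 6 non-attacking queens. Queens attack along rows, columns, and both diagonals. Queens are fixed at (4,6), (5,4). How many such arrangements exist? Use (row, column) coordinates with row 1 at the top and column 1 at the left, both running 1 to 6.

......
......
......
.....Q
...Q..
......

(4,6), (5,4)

1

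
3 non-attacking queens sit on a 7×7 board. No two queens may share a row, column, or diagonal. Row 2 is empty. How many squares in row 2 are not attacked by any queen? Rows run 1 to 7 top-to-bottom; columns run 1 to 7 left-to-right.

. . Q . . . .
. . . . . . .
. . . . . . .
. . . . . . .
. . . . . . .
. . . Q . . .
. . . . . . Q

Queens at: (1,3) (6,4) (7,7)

3

(1,3) attacks row 2 at column 3 and diagonals 2, 4.
(6,4) attacks row 2 at column 4.
(7,7) attacks row 2 at column 7 and diagonals 2.
Attacked columns: {2, 3, 4, 7}. Safe: {1, 5, 6}.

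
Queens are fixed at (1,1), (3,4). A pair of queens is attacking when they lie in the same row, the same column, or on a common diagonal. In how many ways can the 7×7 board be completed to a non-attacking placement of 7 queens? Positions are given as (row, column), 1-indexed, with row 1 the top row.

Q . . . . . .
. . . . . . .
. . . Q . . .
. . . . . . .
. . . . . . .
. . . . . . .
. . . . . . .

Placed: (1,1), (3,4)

Branch on row 2: col 6 → 1; col 7 → 0.
Sum: 1 + 0 = 1.

1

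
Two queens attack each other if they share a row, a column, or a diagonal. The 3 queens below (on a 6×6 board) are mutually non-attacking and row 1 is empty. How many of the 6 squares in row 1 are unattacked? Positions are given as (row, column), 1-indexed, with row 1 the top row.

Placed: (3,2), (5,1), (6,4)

2

(3,2) attacks row 1 at column 2 and diagonals 4.
(5,1) attacks row 1 at column 1 and diagonals 5.
(6,4) attacks row 1 at column 4.
Attacked columns: {1, 2, 4, 5}. Safe: {3, 6}.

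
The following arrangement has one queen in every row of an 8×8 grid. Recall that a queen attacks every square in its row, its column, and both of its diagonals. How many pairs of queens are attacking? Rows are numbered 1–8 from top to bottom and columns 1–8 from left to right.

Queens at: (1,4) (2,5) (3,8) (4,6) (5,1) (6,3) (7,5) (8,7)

2

Same column: (2,5)–(7,5) (column 5).
Same diagonal: (1,4)–(2,5) (|1−2| = |4−5| = 1).
Total attacking pairs: 2.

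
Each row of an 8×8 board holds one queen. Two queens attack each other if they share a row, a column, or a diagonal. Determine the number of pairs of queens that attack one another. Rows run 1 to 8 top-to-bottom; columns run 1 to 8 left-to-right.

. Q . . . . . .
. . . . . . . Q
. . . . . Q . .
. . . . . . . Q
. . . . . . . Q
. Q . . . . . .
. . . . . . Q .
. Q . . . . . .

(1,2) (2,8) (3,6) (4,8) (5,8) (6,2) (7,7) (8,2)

Same column: (1,2)–(6,2) (column 2); (1,2)–(8,2) (column 2); (2,8)–(4,8) (column 8); (2,8)–(5,8) (column 8); (4,8)–(5,8) (column 8); (6,2)–(8,2) (column 2).
Same diagonal: (2,8)–(8,2) (|2−8| = |8−2| = 6); (3,6)–(5,8) (|3−5| = |6−8| = 2).
Total attacking pairs: 8.

8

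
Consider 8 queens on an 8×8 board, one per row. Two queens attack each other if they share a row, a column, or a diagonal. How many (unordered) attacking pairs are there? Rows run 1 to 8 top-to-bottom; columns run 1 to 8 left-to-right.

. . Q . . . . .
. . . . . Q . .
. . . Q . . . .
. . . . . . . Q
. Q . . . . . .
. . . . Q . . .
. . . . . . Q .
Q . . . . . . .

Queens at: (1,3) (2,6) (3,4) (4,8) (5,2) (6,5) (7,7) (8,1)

2

Same diagonal: (2,6)–(4,8) (|2−4| = |6−8| = 2); (3,4)–(5,2) (|3−5| = |4−2| = 2).
Total attacking pairs: 2.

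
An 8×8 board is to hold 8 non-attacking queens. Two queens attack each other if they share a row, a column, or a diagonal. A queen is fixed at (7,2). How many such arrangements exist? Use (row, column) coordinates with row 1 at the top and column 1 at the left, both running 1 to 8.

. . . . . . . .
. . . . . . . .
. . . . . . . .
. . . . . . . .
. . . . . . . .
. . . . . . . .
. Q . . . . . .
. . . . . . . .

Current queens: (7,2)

Branch on row 1: col 1 → 2; col 3 → 3; col 4 → 1; col 5 → 2; col 6 → 5; col 7 → 3.
Sum: 2 + 3 + 1 + 2 + 5 + 3 = 16.

16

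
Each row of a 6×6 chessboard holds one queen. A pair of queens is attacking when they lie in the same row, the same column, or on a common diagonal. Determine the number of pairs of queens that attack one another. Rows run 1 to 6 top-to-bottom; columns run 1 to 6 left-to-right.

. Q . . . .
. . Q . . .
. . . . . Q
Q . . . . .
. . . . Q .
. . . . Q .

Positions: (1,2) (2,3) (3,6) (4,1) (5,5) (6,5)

3

Same column: (5,5)–(6,5) (column 5).
Same diagonal: (1,2)–(2,3) (|1−2| = |2−3| = 1); (2,3)–(4,1) (|2−4| = |3−1| = 2).
Total attacking pairs: 3.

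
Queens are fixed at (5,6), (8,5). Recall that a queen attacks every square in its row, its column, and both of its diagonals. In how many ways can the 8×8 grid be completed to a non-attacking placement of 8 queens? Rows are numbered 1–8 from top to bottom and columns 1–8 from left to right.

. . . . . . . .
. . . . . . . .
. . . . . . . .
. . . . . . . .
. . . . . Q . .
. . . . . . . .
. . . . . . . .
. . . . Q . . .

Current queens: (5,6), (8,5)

6

Branch on row 1: col 1 → 0; col 3 → 1; col 4 → 2; col 7 → 2; col 8 → 1.
Sum: 0 + 1 + 2 + 2 + 1 = 6.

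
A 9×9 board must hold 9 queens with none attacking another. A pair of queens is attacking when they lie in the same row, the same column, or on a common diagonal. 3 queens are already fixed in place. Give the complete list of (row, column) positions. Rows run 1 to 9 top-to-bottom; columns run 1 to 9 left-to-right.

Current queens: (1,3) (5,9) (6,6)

(1,3) (2,5) (3,8) (4,2) (5,9) (6,6) (7,1) (8,7) (9,4)

Row 2: attacked by (1,3)→{2,3,4}; (5,9)→{6,9}; (6,6)→{2,6}. Safe: 1, 5, 7, 8. Place at column 5.
Row 3: attacked by (1,3)→{1,3,5}; (2,5)→{4,5,6}; (5,9)→{7,9}; (6,6)→{3,6,9}. Safe: 2, 8. Place at column 8.
Row 4: attacked by (1,3)→{3,6}; (2,5)→{3,5,7}; (3,8)→{7,8,9}; (5,9)→{8,9}; (6,6)→{4,6,8}. Safe: 1, 2. Place at column 2.
Row 7: attacked by (1,3)→{3,9}; (2,5)→{5}; (3,8)→{4,8}; (4,2)→{2,5}; (5,9)→{7,9}; (6,6)→{5,6,7}. Safe: 1. Place at column 1.
Row 8: attacked by (1,3)→{3}; (2,5)→{5}; (3,8)→{3,8}; (4,2)→{2,6}; (5,9)→{6,9}; (6,6)→{4,6,8}; (7,1)→{1,2}. Safe: 7. Place at column 7.
Row 9: attacked by (1,3)→{3}; (2,5)→{5}; (3,8)→{2,8}; (4,2)→{2,7}; (5,9)→{5,9}; (6,6)→{3,6,9}; (7,1)→{1,3}; (8,7)→{6,7,8}. Safe: 4. Place at column 4.
Columns [3, 5, 8, 2, 9, 6, 1, 7, 4], r−c [-2, -3, -5, 2, -4, 0, 6, 1, 5], r+c [4, 7, 11, 6, 14, 12, 8, 15, 13] are all distinct, so no two queens attack.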